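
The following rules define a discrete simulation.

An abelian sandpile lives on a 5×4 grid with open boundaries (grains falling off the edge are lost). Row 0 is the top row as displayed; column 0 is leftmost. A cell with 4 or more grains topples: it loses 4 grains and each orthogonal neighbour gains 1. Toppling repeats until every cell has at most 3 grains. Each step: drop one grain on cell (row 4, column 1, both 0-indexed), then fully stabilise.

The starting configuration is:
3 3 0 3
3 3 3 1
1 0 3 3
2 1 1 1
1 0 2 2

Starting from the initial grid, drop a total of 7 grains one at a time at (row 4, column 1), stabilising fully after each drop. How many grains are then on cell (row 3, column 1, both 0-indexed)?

[0] 3 3 0 3
3 3 3 1
1 0 3 3
2 1 1 1
1 0 2 2
[1] 3 3 0 3
3 3 3 1
1 0 3 3
2 1 1 1
1 1 2 2
[2] 3 3 0 3
3 3 3 1
1 0 3 3
2 1 1 1
1 2 2 2
[3] 3 3 0 3
3 3 3 1
1 0 3 3
2 1 1 1
1 3 2 2
[4] 3 3 0 3
3 3 3 1
1 0 3 3
2 2 1 1
2 0 3 2
[5] 3 3 0 3
3 3 3 1
1 0 3 3
2 2 1 1
2 1 3 2
[6] 3 3 0 3
3 3 3 1
1 0 3 3
2 2 1 1
2 2 3 2
[7] 3 3 0 3
3 3 3 1
1 0 3 3
2 2 1 1
2 3 3 2

2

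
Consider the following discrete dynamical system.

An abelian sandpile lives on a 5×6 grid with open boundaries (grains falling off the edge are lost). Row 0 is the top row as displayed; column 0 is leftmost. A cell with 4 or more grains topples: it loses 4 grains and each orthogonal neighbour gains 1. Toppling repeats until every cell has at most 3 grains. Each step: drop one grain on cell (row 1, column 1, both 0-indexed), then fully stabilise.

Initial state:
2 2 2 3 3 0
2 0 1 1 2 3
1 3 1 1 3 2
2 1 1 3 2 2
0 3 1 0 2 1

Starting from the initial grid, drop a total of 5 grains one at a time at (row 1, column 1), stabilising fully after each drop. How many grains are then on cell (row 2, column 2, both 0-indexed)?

[0] 2 2 2 3 3 0
2 0 1 1 2 3
1 3 1 1 3 2
2 1 1 3 2 2
0 3 1 0 2 1
[1] 2 2 2 3 3 0
2 1 1 1 2 3
1 3 1 1 3 2
2 1 1 3 2 2
0 3 1 0 2 1
[2] 2 2 2 3 3 0
2 2 1 1 2 3
1 3 1 1 3 2
2 1 1 3 2 2
0 3 1 0 2 1
[3] 2 2 2 3 3 0
2 3 1 1 2 3
1 3 1 1 3 2
2 1 1 3 2 2
0 3 1 0 2 1
[4] 2 3 2 3 3 0
3 1 2 1 2 3
2 0 2 1 3 2
2 2 1 3 2 2
0 3 1 0 2 1
[5] 2 3 2 3 3 0
3 2 2 1 2 3
2 0 2 1 3 2
2 2 1 3 2 2
0 3 1 0 2 1

2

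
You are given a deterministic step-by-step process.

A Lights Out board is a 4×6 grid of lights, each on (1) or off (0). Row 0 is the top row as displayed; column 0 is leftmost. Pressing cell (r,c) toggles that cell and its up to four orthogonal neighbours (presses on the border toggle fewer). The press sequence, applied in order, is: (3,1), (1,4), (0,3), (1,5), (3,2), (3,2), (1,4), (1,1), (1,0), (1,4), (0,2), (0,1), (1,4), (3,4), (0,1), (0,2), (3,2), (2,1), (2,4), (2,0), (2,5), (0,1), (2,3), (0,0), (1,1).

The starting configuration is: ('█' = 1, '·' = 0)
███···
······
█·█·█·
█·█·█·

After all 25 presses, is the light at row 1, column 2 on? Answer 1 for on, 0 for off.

gen 0: ███···
······
█·█·█·
█·█·█·
gen 1: ███···
······
███·█·
·█··█·
gen 2: ███·█·
···███
███···
·█··█·
gen 3: ██·█··
····██
███···
·█··█·
gen 4: ██·█·█
······
███··█
·█··█·
gen 5: ██·█·█
······
██···█
··███·
gen 6: ██·█·█
······
███··█
·█··█·
gen 7: ██·███
···███
███·██
·█··█·
gen 8: █··███
██████
█·█·██
·█··█·
gen 9: ···███
··████
··█·██
·█··█·
gen 10: ···█·█
··█···
··█··█
·█··█·
gen 11: ·██··█
······
··█··█
·█··█·
gen 12: █····█
·█····
··█··█
·█··█·
gen 13: █···██
·█·███
··█·██
·█··█·
gen 14: █···██
·█·███
··█··█
·█·█·█
gen 15: ·██·██
···███
··█··█
·█·█·█
gen 16: ···███
··████
··█··█
·█·█·█
gen 17: ···███
··████
·····█
··█··█
gen 18: ···███
·█████
███··█
·██··█
gen 19: ···███
·███·█
█████·
·██·██
gen 20: ···███
████·█
··███·
███·██
gen 21: ···███
████··
··██·█
███·█·
gen 22: ██████
█·██··
··██·█
███·█·
gen 23: ██████
█·█···
····██
█████·
gen 24: ··████
··█···
····██
█████·
gen 25: ·█████
██····
·█··██
█████·

0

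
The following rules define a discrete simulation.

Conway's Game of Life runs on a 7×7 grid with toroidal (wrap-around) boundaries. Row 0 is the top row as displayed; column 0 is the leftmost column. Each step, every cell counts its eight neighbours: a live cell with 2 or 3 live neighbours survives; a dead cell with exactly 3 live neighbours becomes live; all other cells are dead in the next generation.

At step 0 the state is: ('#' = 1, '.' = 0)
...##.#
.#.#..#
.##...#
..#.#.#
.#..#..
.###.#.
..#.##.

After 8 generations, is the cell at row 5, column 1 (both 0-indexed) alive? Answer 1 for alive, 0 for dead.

0) ...##.#
.#.#..#
.##...#
..#.#.#
.#..#..
.###.#.
..#.##.
1) #.....#
.#.##.#
.#....#
..#....
##..#..
.#...#.
.#....#
2) .##...#
.##...#
.#.#.#.
..#....
###....
.##..##
.#...##
3) ......#
...#.##
##.#...
#..#...
#..#..#
.....#.
.......
4) .....##
..#.###
##.#...
...##..
#...#.#
......#
.......
5) ....#.#
.####..
##....#
.######
#..##.#
#....##
.....##
6) #.#.#.#
.####.#
......#
.......
.......
.......
....#..
7) #.#.#.#
.##.#.#
#.##.#.
.......
.......
.......
...#.#.
8) #.#.#.#
....#..
#.#####
.......
.......
.......
...####

0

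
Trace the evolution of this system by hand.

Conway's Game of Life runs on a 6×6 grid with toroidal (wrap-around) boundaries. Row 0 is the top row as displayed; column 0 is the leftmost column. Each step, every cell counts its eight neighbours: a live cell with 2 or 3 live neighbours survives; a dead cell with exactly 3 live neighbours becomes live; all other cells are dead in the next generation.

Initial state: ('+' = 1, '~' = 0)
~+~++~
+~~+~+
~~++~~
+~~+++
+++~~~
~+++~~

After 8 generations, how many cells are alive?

11

gen 0: ~+~++~
+~~+~+
~~++~~
+~~+++
+++~~~
~+++~~
gen 1: ~+~~~+
++~~~+
~++~~~
+~~~++
~~~~~~
~~~~+~
gen 2: ~+~~++
~~~~~+
~~+~+~
++~~~+
~~~~+~
~~~~~~
gen 3: +~~~++
+~~+~+
~+~~+~
++~+++
+~~~~+
~~~~++
gen 4: ~~~+~~
~+~+~~
~+~~~~
~+++~~
~+~+~~
~~~~~~
gen 5: ~~+~~~
~~~~~~
++~+~~
++~+~~
~+~+~~
~~+~~~
gen 6: ~~~~~~
~++~~~
++~~~~
~~~++~
++~+~~
~+++~~
gen 7: ~~~+~~
+++~~~
++~+~~
~~~+++
++~~~~
++~+~~
gen 8: ~~~+~~
+~~+~~
~~~+~~
~~~+++
~+~+~~
++~~~~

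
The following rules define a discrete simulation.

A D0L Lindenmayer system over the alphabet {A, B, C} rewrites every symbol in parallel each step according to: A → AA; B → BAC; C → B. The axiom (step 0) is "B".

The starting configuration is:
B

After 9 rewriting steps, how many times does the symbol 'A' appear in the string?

[0] B
[1] BAC
[2] BACAAB
[3] BACAABAAAABAC
[4] BACAABAAAABACAAAAAAAABACAAB
[5] BACAABAAAABACAAAAAAAABACAABAAAAAAAAAAAAAAAABACAABAAAABAC
[6] BACAABAAAABACAAAAAAAABACAABAAAAAAAAAAAAAAAABACAABAAAABACAAAAAAAAAAAAAAAAAAAAAAAAAAAAAAAABACAABAAAABACAAAAAAAABACAAB
[7] BACAABAAAABACAAAAAAAABACAABAAAAAAAAAAAAAAAABACAABAAAABACAA…AABACAABAAAABACAAAAAAAABACAABAAAAAAAAAAAAAAAABACAABAAAABAC  (len 235)
[8] BACAABAAAABACAAAAAAAABACAABAAAAAAAAAAAAAAAABACAABAAAABACAA…AAAAAAAAAAAAAAAAAAAAAAAAAAAAAAABACAABAAAABACAAAAAAAABACAAB  (len 478)
[9] BACAABAAAABACAAAAAAAABACAABAAAAAAAAAAAAAAAABACAABAAAABACAA…AABACAABAAAABACAAAAAAAABACAABAAAAAAAAAAAAAAAABACAABAAAABAC  (len 969)

880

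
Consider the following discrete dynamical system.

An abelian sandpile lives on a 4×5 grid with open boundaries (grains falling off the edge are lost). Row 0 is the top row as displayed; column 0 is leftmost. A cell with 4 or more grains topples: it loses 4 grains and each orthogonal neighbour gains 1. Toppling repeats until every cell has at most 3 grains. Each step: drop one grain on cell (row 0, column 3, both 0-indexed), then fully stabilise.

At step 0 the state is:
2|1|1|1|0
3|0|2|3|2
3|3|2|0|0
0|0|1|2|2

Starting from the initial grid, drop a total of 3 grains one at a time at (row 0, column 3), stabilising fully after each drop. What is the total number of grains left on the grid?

k=0  2|1|1|1|0
3|0|2|3|2
3|3|2|0|0
0|0|1|2|2
k=1  2|1|1|2|0
3|0|2|3|2
3|3|2|0|0
0|0|1|2|2
k=2  2|1|1|3|0
3|0|2|3|2
3|3|2|0|0
0|0|1|2|2
k=3  2|1|2|1|1
3|0|3|0|3
3|3|2|1|0
0|0|1|2|2

30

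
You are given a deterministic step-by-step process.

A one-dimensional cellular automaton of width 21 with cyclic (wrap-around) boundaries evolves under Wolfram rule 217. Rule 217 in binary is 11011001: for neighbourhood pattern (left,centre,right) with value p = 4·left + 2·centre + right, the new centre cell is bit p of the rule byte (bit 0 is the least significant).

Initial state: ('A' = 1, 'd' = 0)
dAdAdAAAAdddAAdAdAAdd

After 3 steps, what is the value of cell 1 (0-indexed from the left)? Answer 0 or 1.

1

0) dAdAdAAAAdddAAdAdAAdd
1) dddddAAAAAAdAAdddAAAA
2) AAAAdAAAAAAdAAAAdAAAA
3) AAAAdAAAAAAdAAAAdAAAA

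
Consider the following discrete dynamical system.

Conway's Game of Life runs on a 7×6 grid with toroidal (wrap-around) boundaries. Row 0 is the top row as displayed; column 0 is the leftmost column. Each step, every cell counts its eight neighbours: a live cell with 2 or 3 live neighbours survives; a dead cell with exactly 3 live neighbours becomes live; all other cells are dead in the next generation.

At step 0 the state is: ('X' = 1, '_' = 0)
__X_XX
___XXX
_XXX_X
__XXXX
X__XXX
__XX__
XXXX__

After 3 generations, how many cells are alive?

t=0: __X_XX
___XXX
_XXX_X
__XXXX
X__XXX
__XX__
XXXX__
t=1: ______
_X____
_X____
______
XX____
______
X____X
t=2: X_____
______
______
XX____
______
_X___X
______
t=3: ______
______
______
______
_X____
______
X_____

2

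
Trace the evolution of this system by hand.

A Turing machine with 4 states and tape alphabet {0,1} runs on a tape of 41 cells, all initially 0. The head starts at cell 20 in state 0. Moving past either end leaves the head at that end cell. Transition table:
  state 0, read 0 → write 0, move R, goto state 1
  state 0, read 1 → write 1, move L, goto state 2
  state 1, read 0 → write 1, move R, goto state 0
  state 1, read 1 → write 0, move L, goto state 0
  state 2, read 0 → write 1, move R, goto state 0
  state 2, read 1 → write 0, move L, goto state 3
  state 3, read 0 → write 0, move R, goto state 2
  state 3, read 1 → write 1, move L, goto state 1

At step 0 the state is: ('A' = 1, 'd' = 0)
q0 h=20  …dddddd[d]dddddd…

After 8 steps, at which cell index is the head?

28

t=0: q0 h=20  …dddddd[d]dddddd…
t=1: q1 h=21  …dddddd[d]dddddd…
t=2: q0 h=22  …dddddA[d]dddddd…
t=3: q1 h=23  …ddddAd[d]dddddd…
t=4: q0 h=24  …dddAdA[d]dddddd…
t=5: q1 h=25  …ddAdAd[d]dddddd…
t=6: q0 h=26  …dAdAdA[d]dddddd…
t=7: q1 h=27  …AdAdAd[d]dddddd…
t=8: q0 h=28  …dAdAdA[d]dddddd…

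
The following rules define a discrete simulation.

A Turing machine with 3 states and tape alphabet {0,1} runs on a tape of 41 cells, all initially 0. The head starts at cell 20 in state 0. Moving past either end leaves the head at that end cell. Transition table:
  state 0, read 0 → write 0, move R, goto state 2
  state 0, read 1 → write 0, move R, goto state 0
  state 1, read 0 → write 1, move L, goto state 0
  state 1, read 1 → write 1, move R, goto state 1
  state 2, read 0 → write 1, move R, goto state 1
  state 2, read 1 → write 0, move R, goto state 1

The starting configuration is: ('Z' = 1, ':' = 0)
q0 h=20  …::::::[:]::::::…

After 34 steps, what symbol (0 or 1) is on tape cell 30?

0

[0] q0 h=20  …::::::[:]::::::…
[1] q2 h=21  …::::::[:]::::::…
[2] q1 h=22  …:::::Z[:]::::::…
[3] q0 h=21  …::::::[Z]Z:::::…
[4] q0 h=22  …::::::[Z]::::::…
[5] q0 h=23  …::::::[:]::::::…
[6] q2 h=24  …::::::[:]::::::…
[7] q1 h=25  …:::::Z[:]::::::…
[8] q0 h=24  …::::::[Z]Z:::::…
[9] q0 h=25  …::::::[Z]::::::…
[10] q0 h=26  …::::::[:]::::::…
[11] q2 h=27  …::::::[:]::::::…
[12] q1 h=28  …:::::Z[:]::::::…
[13] q0 h=27  …::::::[Z]Z:::::…
[14] q0 h=28  …::::::[Z]::::::…
[15] q0 h=29  …::::::[:]::::::…
[16] q2 h=30  …::::::[:]::::::…
[17] q1 h=31  …:::::Z[:]::::::…
[18] q0 h=30  …::::::[Z]Z:::::…
[19] q0 h=31  …::::::[Z]::::::…
[20] q0 h=32  …::::::[:]::::::…
[21] q2 h=33  …::::::[:]::::::…
[22] q1 h=34  …:::::Z[:]::::::|
[23] q0 h=33  …::::::[Z]Z:::::…
[24] q0 h=34  …::::::[Z]::::::|
[25] q0 h=35  …::::::[:]:::::|
[26] q2 h=36  …::::::[:]::::|
[27] q1 h=37  …:::::Z[:]:::|
[28] q0 h=36  …::::::[Z]Z:::|
[29] q0 h=37  …::::::[Z]:::|
[30] q0 h=38  …::::::[:]::|
[31] q2 h=39  …::::::[:]:|
[32] q1 h=40  …:::::Z[:]|
[33] q0 h=39  …::::::[Z]Z|
[34] q0 h=40  …::::::[Z]|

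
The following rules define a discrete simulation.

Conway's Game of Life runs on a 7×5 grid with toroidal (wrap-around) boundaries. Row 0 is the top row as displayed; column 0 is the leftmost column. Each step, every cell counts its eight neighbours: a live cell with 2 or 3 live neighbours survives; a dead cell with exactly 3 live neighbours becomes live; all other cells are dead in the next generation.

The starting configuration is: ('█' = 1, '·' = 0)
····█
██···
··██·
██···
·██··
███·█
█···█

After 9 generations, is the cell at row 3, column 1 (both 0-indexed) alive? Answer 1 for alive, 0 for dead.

0

t=0: ····█
██···
··██·
██···
·██··
███·█
█···█
t=1: ·█··█
█████
··█·█
█··█·
···██
··█·█
·····
t=2: ·█··█
·····
·····
█·█··
█·█··
····█
█··█·
t=3: █···█
·····
·····
·····
█··██
██·██
█··█·
t=4: █···█
·····
·····
····█
·███·
·█···
··██·
t=5: ···██
·····
·····
··██·
████·
·█···
█████
t=6: ·█···
·····
·····
···██
█··██
·····
·█···
t=7: ·····
·····
·····
█··█·
█··█·
█···█
·····
t=8: ·····
·····
·····
·····
██·█·
█···█
·····
t=9: ·····
·····
·····
·····
██···
██··█
·····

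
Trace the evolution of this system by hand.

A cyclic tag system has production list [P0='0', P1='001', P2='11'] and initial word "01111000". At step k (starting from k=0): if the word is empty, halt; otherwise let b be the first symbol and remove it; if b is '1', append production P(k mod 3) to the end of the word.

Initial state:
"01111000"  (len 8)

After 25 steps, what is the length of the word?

k=0  "01111000"  (len 8)
k=1  "1111000"  (len 7)
k=2  "111000001"  (len 9)
k=3  "1100000111"  (len 10)
k=4  "1000001110"  (len 10)
k=5  "000001110001"  (len 12)
k=6  "00001110001"  (len 11)
k=7  "0001110001"  (len 10)
k=8  "001110001"  (len 9)
k=9  "01110001"  (len 8)
k=10  "1110001"  (len 7)
k=11  "110001001"  (len 9)
k=12  "1000100111"  (len 10)
k=13  "0001001110"  (len 10)
k=14  "001001110"  (len 9)
k=15  "01001110"  (len 8)
k=16  "1001110"  (len 7)
k=17  "001110001"  (len 9)
k=18  "01110001"  (len 8)
k=19  "1110001"  (len 7)
k=20  "110001001"  (len 9)
k=21  "1000100111"  (len 10)
k=22  "0001001110"  (len 10)
k=23  "001001110"  (len 9)
k=24  "01001110"  (len 8)
k=25  "1001110"  (len 7)

7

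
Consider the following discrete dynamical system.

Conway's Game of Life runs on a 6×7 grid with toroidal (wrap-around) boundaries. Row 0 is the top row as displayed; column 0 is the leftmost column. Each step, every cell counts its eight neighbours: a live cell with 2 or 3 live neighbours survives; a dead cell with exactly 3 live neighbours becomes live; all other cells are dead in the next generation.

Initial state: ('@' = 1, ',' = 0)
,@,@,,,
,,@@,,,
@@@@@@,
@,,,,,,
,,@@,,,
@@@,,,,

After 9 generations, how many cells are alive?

4

gen 0: ,@,@,,,
,,@@,,,
@@@@@@,
@,,,,,,
,,@@,,,
@@@,,,,
gen 1: @,,@,,,
@,,,,,,
@,,,@,@
@,,,,,@
@,@@,,,
@,,,,,,
gen 2: @@,,,,@
@@,,,,,
,@,,,@,
,,,@,@,
@,,,,,,
@,@@,,@
gen 3: ,,,,,,,
,,@,,,,
@@@,@,@
,,,,@,@
@@@@@,,
,,@,,,,
gen 4: ,,,,,,,
@,@@,,,
@@@,,,@
,,,,@,@
@@@,@@,
,,@,,,,
gen 5: ,@@@,,,
@,@@,,@
,,@,,@@
,,,,@,,
@@@,@@@
,,@@,,,
gen 6: @,,,@,,
@,,,@@@
@@@,@@@
,,@,@,,
@@@,@@@
,,,,,@@
gen 7: @,,,@,,
,,,,,,,
,,@,,,,
,,,,,,,
@@@,@,,
,,,@,,,
gen 8: ,,,,,,,
,,,,,,,
,,,,,,,
,,@@,,,
,@@@,,,
@,@@@,,
gen 9: ,,,@,,,
,,,,,,,
,,,,,,,
,@,@,,,
,,,,,,,
,,,,@,,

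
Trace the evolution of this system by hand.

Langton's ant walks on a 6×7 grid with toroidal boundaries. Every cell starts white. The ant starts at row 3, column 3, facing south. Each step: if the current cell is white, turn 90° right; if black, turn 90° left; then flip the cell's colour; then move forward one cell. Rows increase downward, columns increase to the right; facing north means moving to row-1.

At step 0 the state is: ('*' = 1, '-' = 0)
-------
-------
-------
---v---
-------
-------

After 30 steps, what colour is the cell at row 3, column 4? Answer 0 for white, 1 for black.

step 0: -------
-------
-------
---v---
-------
-------
step 1: -------
-------
-------
--<*---
-------
-------
step 2: -------
-------
--^----
--**---
-------
-------
step 3: -------
-------
--*>---
--**---
-------
-------
step 4: -------
-------
--**---
--*v---
-------
-------
step 5: -------
-------
--**---
--*->--
-------
-------
step 6: -------
-------
--**---
--*-*--
----v--
-------
step 7: -------
-------
--**---
--*-*--
---<*--
-------
step 8: -------
-------
--**---
--*^*--
---**--
-------
step 9: -------
-------
--**---
--**>--
---**--
-------
step 10: -------
-------
--**^--
--**---
---**--
-------
step 11: -------
-------
--***>-
--**---
---**--
-------
step 12: -------
-------
--****-
--**-v-
---**--
-------
step 13: -------
-------
--****-
--**<*-
---**--
-------
step 14: -------
-------
--**^*-
--****-
---**--
-------
step 15: -------
-------
--*<-*-
--****-
---**--
-------
step 16: -------
-------
--*--*-
--*v**-
---**--
-------
step 17: -------
-------
--*--*-
--*->*-
---**--
-------
step 18: -------
-------
--*-^*-
--*--*-
---**--
-------
step 19: -------
-------
--*-*>-
--*--*-
---**--
-------
step 20: -------
-----^-
--*-*--
--*--*-
---**--
-------
step 21: -------
-----*>
--*-*--
--*--*-
---**--
-------
step 22: -------
-----**
--*-*-v
--*--*-
---**--
-------
step 23: -------
-----**
--*-*<*
--*--*-
---**--
-------
step 24: -------
-----^*
--*-***
--*--*-
---**--
-------
step 25: -------
----<-*
--*-***
--*--*-
---**--
-------
step 26: ----^--
----*-*
--*-***
--*--*-
---**--
-------
step 27: ----*>-
----*-*
--*-***
--*--*-
---**--
-------
step 28: ----**-
----*v*
--*-***
--*--*-
---**--
-------
step 29: ----**-
----<**
--*-***
--*--*-
---**--
-------
step 30: ----**-
-----**
--*-v**
--*--*-
---**--
-------

0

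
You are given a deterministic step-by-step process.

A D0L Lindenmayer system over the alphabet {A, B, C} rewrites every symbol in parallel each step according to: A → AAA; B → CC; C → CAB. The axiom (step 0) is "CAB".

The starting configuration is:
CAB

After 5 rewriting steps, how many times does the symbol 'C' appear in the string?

43

k=0  CAB
k=1  CABAAACC
k=2  CABAAACCAAAAAAAAACABCAB
k=3  CABAAACCAAAAAAAAACABCABAAAAAAAAAAAAAAAAAAAAAAAAAAACABAAACCCABAAACC
k=4  CABAAACCAAAAAAAAACABCABAAAAAAAAAAAAAAAAAAAAAAAAAAACABAAACC…AAAAAAAAAAAACABAAACCAAAAAAAAACABCABCABAAACCAAAAAAAAACABCAB  (len 193)
k=5  CABAAACCAAAAAAAAACABCABAAAAAAAAAAAAAAAAAAAAAAAAAAACABAAACC…AAAAAAAAACABCABAAAAAAAAAAAAAAAAAAAAAAAAAAACABAAACCCABAAACC  (len 568)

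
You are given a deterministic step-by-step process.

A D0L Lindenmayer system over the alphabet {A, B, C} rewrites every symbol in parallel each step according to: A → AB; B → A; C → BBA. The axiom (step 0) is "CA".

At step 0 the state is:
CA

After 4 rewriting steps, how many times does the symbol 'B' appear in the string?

0) CA
1) BBAAB
2) AAABABA
3) ABABABAABAAB
4) ABAABAABAABABAABABA

7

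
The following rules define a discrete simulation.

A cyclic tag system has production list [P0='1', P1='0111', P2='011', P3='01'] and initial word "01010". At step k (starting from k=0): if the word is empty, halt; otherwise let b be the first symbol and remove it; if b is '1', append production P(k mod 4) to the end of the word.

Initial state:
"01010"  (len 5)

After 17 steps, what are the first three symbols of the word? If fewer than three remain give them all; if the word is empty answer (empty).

step 0: "01010"  (len 5)
step 1: "1010"  (len 4)
step 2: "0100111"  (len 7)
step 3: "100111"  (len 6)
step 4: "0011101"  (len 7)
step 5: "011101"  (len 6)
step 6: "11101"  (len 5)
step 7: "1101011"  (len 7)
step 8: "10101101"  (len 8)
step 9: "01011011"  (len 8)
step 10: "1011011"  (len 7)
step 11: "011011011"  (len 9)
step 12: "11011011"  (len 8)
step 13: "10110111"  (len 8)
step 14: "01101110111"  (len 11)
step 15: "1101110111"  (len 10)
step 16: "10111011101"  (len 11)
step 17: "01110111011"  (len 11)

011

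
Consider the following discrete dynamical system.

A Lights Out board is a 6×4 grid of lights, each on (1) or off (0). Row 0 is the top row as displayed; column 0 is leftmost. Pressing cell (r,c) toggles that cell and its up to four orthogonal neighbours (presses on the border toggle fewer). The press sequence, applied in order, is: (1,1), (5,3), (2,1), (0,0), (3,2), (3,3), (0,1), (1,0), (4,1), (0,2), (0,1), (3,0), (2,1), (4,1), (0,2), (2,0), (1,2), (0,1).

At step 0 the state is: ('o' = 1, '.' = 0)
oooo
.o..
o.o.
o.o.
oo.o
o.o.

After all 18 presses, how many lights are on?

13

k=0  oooo
.o..
o.o.
o.o.
oo.o
o.o.
k=1  o.oo
o.o.
ooo.
o.o.
oo.o
o.o.
k=2  o.oo
o.o.
ooo.
o.o.
oo..
o..o
k=3  o.oo
ooo.
....
ooo.
oo..
o..o
k=4  .ooo
.oo.
....
ooo.
oo..
o..o
k=5  .ooo
.oo.
..o.
o..o
ooo.
o..o
k=6  .ooo
.oo.
..oo
o.o.
oooo
o..o
k=7  o..o
..o.
..oo
o.o.
oooo
o..o
k=8  ...o
ooo.
o.oo
o.o.
oooo
o..o
k=9  ...o
ooo.
o.oo
ooo.
...o
oo.o
k=10  .oo.
oo..
o.oo
ooo.
...o
oo.o
k=11  o...
o...
o.oo
ooo.
...o
oo.o
k=12  o...
o...
..oo
..o.
o..o
oo.o
k=13  o...
oo..
oo.o
.oo.
o..o
oo.o
k=14  o...
oo..
oo.o
..o.
.ooo
o..o
k=15  oooo
ooo.
oo.o
..o.
.ooo
o..o
k=16  oooo
.oo.
...o
o.o.
.ooo
o..o
k=17  oo.o
...o
..oo
o.o.
.ooo
o..o
k=18  ..oo
.o.o
..oo
o.o.
.ooo
o..o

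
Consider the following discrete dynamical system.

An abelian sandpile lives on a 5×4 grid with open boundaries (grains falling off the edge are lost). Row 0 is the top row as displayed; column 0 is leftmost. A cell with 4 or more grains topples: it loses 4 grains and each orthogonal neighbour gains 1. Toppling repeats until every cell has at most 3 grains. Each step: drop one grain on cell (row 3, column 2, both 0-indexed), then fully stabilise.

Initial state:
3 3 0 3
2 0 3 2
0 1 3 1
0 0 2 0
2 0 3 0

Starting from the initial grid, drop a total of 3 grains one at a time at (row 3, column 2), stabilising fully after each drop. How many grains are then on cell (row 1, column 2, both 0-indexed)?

t=0: 3 3 0 3
2 0 3 2
0 1 3 1
0 0 2 0
2 0 3 0
t=1: 3 3 0 3
2 0 3 2
0 1 3 1
0 0 3 0
2 0 3 0
t=2: 3 3 1 3
2 1 0 3
0 2 1 2
0 1 2 1
2 1 0 1
t=3: 3 3 1 3
2 1 0 3
0 2 1 2
0 1 3 1
2 1 0 1

0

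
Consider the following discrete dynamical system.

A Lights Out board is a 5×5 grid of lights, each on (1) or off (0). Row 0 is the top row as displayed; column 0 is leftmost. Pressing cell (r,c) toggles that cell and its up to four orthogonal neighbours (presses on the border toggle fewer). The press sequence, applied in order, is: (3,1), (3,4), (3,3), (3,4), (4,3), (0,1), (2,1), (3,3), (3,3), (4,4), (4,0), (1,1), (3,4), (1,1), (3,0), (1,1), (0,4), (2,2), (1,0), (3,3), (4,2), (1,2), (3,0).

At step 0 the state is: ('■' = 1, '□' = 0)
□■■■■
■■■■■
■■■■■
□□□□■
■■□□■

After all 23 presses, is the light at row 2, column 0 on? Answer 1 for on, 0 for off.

1

gen 0: □■■■■
■■■■■
■■■■■
□□□□■
■■□□■
gen 1: □■■■■
■■■■■
■□■■■
■■■□■
■□□□■
gen 2: □■■■■
■■■■■
■□■■□
■■■■□
■□□□□
gen 3: □■■■■
■■■■■
■□■□□
■■□□■
■□□■□
gen 4: □■■■■
■■■■■
■□■□■
■■□■□
■□□■■
gen 5: □■■■■
■■■■■
■□■□■
■■□□□
■□■□□
gen 6: ■□□■■
■□■■■
■□■□■
■■□□□
■□■□□
gen 7: ■□□■■
■■■■■
□■□□■
■□□□□
■□■□□
gen 8: ■□□■■
■■■■■
□■□■■
■□■■■
■□■■□
gen 9: ■□□■■
■■■■■
□■□□■
■□□□□
■□■□□
gen 10: ■□□■■
■■■■■
□■□□■
■□□□■
■□■■■
gen 11: ■□□■■
■■■■■
□■□□■
□□□□■
□■■■■
gen 12: ■■□■■
□□□■■
□□□□■
□□□□■
□■■■■
gen 13: ■■□■■
□□□■■
□□□□□
□□□■□
□■■■□
gen 14: ■□□■■
■■■■■
□■□□□
□□□■□
□■■■□
gen 15: ■□□■■
■■■■■
■■□□□
■■□■□
■■■■□
gen 16: ■■□■■
□□□■■
■□□□□
■■□■□
■■■■□
gen 17: ■■□□□
□□□■□
■□□□□
■■□■□
■■■■□
gen 18: ■■□□□
□□■■□
■■■■□
■■■■□
■■■■□
gen 19: □■□□□
■■■■□
□■■■□
■■■■□
■■■■□
gen 20: □■□□□
■■■■□
□■■□□
■■□□■
■■■□□
gen 21: □■□□□
■■■■□
□■■□□
■■■□■
■□□■□
gen 22: □■■□□
■□□□□
□■□□□
■■■□■
■□□■□
gen 23: □■■□□
■□□□□
■■□□□
□□■□■
□□□■□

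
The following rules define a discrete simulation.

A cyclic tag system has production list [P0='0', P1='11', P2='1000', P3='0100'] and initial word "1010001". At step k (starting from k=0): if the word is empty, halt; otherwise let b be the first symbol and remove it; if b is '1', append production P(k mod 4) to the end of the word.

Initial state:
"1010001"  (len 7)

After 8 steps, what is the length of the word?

0) "1010001"  (len 7)
1) "0100010"  (len 7)
2) "100010"  (len 6)
3) "000101000"  (len 9)
4) "00101000"  (len 8)
5) "0101000"  (len 7)
6) "101000"  (len 6)
7) "010001000"  (len 9)
8) "10001000"  (len 8)

8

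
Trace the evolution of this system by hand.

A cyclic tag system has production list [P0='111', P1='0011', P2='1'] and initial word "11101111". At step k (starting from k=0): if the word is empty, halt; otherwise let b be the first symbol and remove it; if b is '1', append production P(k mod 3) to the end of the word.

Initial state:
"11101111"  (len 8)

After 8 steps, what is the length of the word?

20

0) "11101111"  (len 8)
1) "1101111111"  (len 10)
2) "1011111110011"  (len 13)
3) "0111111100111"  (len 13)
4) "111111100111"  (len 12)
5) "111111001110011"  (len 15)
6) "111110011100111"  (len 15)
7) "11110011100111111"  (len 17)
8) "11100111001111110011"  (len 20)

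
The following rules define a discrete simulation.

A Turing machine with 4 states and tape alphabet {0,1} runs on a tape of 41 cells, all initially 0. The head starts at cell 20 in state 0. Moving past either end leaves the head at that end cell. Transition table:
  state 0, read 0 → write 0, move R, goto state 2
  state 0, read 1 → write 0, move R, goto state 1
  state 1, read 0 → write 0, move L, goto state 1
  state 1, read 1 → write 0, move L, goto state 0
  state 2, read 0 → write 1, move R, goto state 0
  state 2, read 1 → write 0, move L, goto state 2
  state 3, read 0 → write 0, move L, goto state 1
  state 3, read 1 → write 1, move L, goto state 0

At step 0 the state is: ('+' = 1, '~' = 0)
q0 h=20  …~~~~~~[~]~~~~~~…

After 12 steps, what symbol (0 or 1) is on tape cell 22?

0

k=0  q0 h=20  …~~~~~~[~]~~~~~~…
k=1  q2 h=21  …~~~~~~[~]~~~~~~…
k=2  q0 h=22  …~~~~~+[~]~~~~~~…
k=3  q2 h=23  …~~~~+~[~]~~~~~~…
k=4  q0 h=24  …~~~+~+[~]~~~~~~…
k=5  q2 h=25  …~~+~+~[~]~~~~~~…
k=6  q0 h=26  …~+~+~+[~]~~~~~~…
k=7  q2 h=27  …+~+~+~[~]~~~~~~…
k=8  q0 h=28  …~+~+~+[~]~~~~~~…
k=9  q2 h=29  …+~+~+~[~]~~~~~~…
k=10  q0 h=30  …~+~+~+[~]~~~~~~…
k=11  q2 h=31  …+~+~+~[~]~~~~~~…
k=12  q0 h=32  …~+~+~+[~]~~~~~~…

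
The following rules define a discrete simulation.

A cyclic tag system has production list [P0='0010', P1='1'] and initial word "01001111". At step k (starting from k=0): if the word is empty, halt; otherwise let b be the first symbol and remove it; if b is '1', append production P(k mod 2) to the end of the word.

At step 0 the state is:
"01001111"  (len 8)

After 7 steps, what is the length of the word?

step 0: "01001111"  (len 8)
step 1: "1001111"  (len 7)
step 2: "0011111"  (len 7)
step 3: "011111"  (len 6)
step 4: "11111"  (len 5)
step 5: "11110010"  (len 8)
step 6: "11100101"  (len 8)
step 7: "11001010010"  (len 11)

11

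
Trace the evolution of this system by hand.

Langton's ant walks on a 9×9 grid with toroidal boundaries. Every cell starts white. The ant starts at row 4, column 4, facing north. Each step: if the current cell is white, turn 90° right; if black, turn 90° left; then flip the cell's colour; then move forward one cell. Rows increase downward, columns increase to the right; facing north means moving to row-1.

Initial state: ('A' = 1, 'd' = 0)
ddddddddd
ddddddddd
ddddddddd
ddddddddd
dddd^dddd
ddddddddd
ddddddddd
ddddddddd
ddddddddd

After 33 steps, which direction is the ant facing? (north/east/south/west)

step 0: ddddddddd
ddddddddd
ddddddddd
ddddddddd
dddd^dddd
ddddddddd
ddddddddd
ddddddddd
ddddddddd
step 1: ddddddddd
ddddddddd
ddddddddd
ddddddddd
ddddA>ddd
ddddddddd
ddddddddd
ddddddddd
ddddddddd
step 2: ddddddddd
ddddddddd
ddddddddd
ddddddddd
ddddAAddd
dddddvddd
ddddddddd
ddddddddd
ddddddddd
step 3: ddddddddd
ddddddddd
ddddddddd
ddddddddd
ddddAAddd
dddd<Addd
ddddddddd
ddddddddd
ddddddddd
step 4: ddddddddd
ddddddddd
ddddddddd
ddddddddd
dddd^Addd
ddddAAddd
ddddddddd
ddddddddd
ddddddddd
step 5: ddddddddd
ddddddddd
ddddddddd
ddddddddd
ddd<dAddd
ddddAAddd
ddddddddd
ddddddddd
ddddddddd
step 6: ddddddddd
ddddddddd
ddddddddd
ddd^ddddd
dddAdAddd
ddddAAddd
ddddddddd
ddddddddd
ddddddddd
step 7: ddddddddd
ddddddddd
ddddddddd
dddA>dddd
dddAdAddd
ddddAAddd
ddddddddd
ddddddddd
ddddddddd
step 8: ddddddddd
ddddddddd
ddddddddd
dddAAdddd
dddAvAddd
ddddAAddd
ddddddddd
ddddddddd
ddddddddd
step 9: ddddddddd
ddddddddd
ddddddddd
dddAAdddd
ddd<AAddd
ddddAAddd
ddddddddd
ddddddddd
ddddddddd
step 10: ddddddddd
ddddddddd
ddddddddd
dddAAdddd
ddddAAddd
dddvAAddd
ddddddddd
ddddddddd
ddddddddd
step 11: ddddddddd
ddddddddd
ddddddddd
dddAAdddd
ddddAAddd
dd<AAAddd
ddddddddd
ddddddddd
ddddddddd
step 12: ddddddddd
ddddddddd
ddddddddd
dddAAdddd
dd^dAAddd
ddAAAAddd
ddddddddd
ddddddddd
ddddddddd
step 13: ddddddddd
ddddddddd
ddddddddd
dddAAdddd
ddA>AAddd
ddAAAAddd
ddddddddd
ddddddddd
ddddddddd
step 14: ddddddddd
ddddddddd
ddddddddd
dddAAdddd
ddAAAAddd
ddAvAAddd
ddddddddd
ddddddddd
ddddddddd
step 15: ddddddddd
ddddddddd
ddddddddd
dddAAdddd
ddAAAAddd
ddAd>Addd
ddddddddd
ddddddddd
ddddddddd
step 16: ddddddddd
ddddddddd
ddddddddd
dddAAdddd
ddAA^Addd
ddAddAddd
ddddddddd
ddddddddd
ddddddddd
step 17: ddddddddd
ddddddddd
ddddddddd
dddAAdddd
ddA<dAddd
ddAddAddd
ddddddddd
ddddddddd
ddddddddd
step 18: ddddddddd
ddddddddd
ddddddddd
dddAAdddd
ddAddAddd
ddAvdAddd
ddddddddd
ddddddddd
ddddddddd
step 19: ddddddddd
ddddddddd
ddddddddd
dddAAdddd
ddAddAddd
dd<AdAddd
ddddddddd
ddddddddd
ddddddddd
step 20: ddddddddd
ddddddddd
ddddddddd
dddAAdddd
ddAddAddd
dddAdAddd
ddvdddddd
ddddddddd
ddddddddd
step 21: ddddddddd
ddddddddd
ddddddddd
dddAAdddd
ddAddAddd
dddAdAddd
d<Adddddd
ddddddddd
ddddddddd
step 22: ddddddddd
ddddddddd
ddddddddd
dddAAdddd
ddAddAddd
d^dAdAddd
dAAdddddd
ddddddddd
ddddddddd
step 23: ddddddddd
ddddddddd
ddddddddd
dddAAdddd
ddAddAddd
dA>AdAddd
dAAdddddd
ddddddddd
ddddddddd
step 24: ddddddddd
ddddddddd
ddddddddd
dddAAdddd
ddAddAddd
dAAAdAddd
dAvdddddd
ddddddddd
ddddddddd
step 25: ddddddddd
ddddddddd
ddddddddd
dddAAdddd
ddAddAddd
dAAAdAddd
dAd>ddddd
ddddddddd
ddddddddd
step 26: ddddddddd
ddddddddd
ddddddddd
dddAAdddd
ddAddAddd
dAAAdAddd
dAdAddddd
dddvddddd
ddddddddd
step 27: ddddddddd
ddddddddd
ddddddddd
dddAAdddd
ddAddAddd
dAAAdAddd
dAdAddddd
dd<Addddd
ddddddddd
step 28: ddddddddd
ddddddddd
ddddddddd
dddAAdddd
ddAddAddd
dAAAdAddd
dA^Addddd
ddAAddddd
ddddddddd
step 29: ddddddddd
ddddddddd
ddddddddd
dddAAdddd
ddAddAddd
dAAAdAddd
dAA>ddddd
ddAAddddd
ddddddddd
step 30: ddddddddd
ddddddddd
ddddddddd
dddAAdddd
ddAddAddd
dAA^dAddd
dAAdddddd
ddAAddddd
ddddddddd
step 31: ddddddddd
ddddddddd
ddddddddd
dddAAdddd
ddAddAddd
dA<ddAddd
dAAdddddd
ddAAddddd
ddddddddd
step 32: ddddddddd
ddddddddd
ddddddddd
dddAAdddd
ddAddAddd
dAdddAddd
dAvdddddd
ddAAddddd
ddddddddd
step 33: ddddddddd
ddddddddd
ddddddddd
dddAAdddd
ddAddAddd
dAdddAddd
dAd>ddddd
ddAAddddd
ddddddddd

east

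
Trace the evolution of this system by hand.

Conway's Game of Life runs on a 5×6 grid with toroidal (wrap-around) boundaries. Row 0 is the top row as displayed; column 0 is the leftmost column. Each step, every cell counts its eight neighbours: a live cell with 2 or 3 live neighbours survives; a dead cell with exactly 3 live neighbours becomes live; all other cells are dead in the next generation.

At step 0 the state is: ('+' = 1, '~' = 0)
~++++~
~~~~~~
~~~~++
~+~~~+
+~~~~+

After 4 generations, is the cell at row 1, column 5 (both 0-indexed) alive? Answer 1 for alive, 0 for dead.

step 0: ~++++~
~~~~~~
~~~~++
~+~~~+
+~~~~+
step 1: ++++++
~~+~~+
+~~~++
~~~~~~
~~~+~+
step 2: ~+~~~~
~~+~~~
+~~~++
+~~~~~
~+~+~+
step 3: ++~~~~
++~~~+
++~~~+
~+~~~~
~++~~~
step 4: ~~~~~+
~~+~~~
~~+~~+
~~~~~~
~~+~~~

0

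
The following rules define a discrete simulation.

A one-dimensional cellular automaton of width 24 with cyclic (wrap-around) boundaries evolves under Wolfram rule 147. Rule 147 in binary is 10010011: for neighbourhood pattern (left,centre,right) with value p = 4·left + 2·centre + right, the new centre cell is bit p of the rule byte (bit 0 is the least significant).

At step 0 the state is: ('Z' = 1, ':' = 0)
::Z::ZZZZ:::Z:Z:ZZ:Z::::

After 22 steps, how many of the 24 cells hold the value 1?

10

k=0  ::Z::ZZZZ:::Z:Z:ZZ:Z::::
k=1  ZZ:ZZ:ZZ:ZZZ::::::::ZZZZ
k=2  Z:::::::::Z:ZZZZZZZZ:ZZZ
k=3  :ZZZZZZZZZ:::ZZZZZZ:::ZZ
k=4  ::ZZZZZZZ:ZZZ:ZZZZ:ZZZ::
k=5  ZZ:ZZZZZ:::Z:::ZZ:::Z:ZZ
k=6  Z:::ZZZ:ZZZ:ZZZ::ZZZ:::Z
k=7  :ZZZ:Z:::Z:::Z:ZZ:Z:ZZZ:
k=8  Z:Z:::ZZZ:ZZZ::::::::Z:Z
k=9  :::ZZZ:Z:::Z:ZZZZZZZZ:::
k=10  ZZZ:Z:::ZZZ:::ZZZZZZ:ZZZ
k=11  ZZ:::ZZZ:Z:ZZZ:ZZZZ:::ZZ
k=12  Z:ZZZ:Z:::::Z:::ZZ:ZZZ:Z
k=13  :::Z:::ZZZZZ:ZZZ::::Z:::
k=14  ZZZ:ZZZ:ZZZ:::Z:ZZZZ:ZZZ
k=15  ZZ:::Z:::Z:ZZZ:::ZZ:::ZZ
k=16  Z:ZZZ:ZZZ:::Z:ZZZ::ZZZ:Z
k=17  :::Z:::Z:ZZZ:::Z:ZZ:Z:::
k=18  ZZZ:ZZZ:::Z:ZZZ::::::ZZZ
k=19  ZZ:::Z:ZZZ:::Z:ZZZZZZ:ZZ
k=20  Z:ZZZ:::Z:ZZZ:::ZZZZ:::Z
k=21  :::Z:ZZZ:::Z:ZZZ:ZZ:ZZZ:
k=22  ZZZ:::Z:ZZZ:::Z::::::Z:Z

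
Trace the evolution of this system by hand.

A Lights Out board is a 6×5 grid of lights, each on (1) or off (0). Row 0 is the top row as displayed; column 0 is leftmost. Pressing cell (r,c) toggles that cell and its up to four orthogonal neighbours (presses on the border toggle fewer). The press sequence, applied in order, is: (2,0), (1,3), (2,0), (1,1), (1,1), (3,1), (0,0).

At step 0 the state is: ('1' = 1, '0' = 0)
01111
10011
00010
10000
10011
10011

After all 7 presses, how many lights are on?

14

0) 01111
10011
00010
10000
10011
10011
1) 01111
00011
11010
00000
10011
10011
2) 01101
00100
11000
00000
10011
10011
3) 01101
10100
00000
10000
10011
10011
4) 00101
01000
01000
10000
10011
10011
5) 01101
10100
00000
10000
10011
10011
6) 01101
10100
01000
01100
11011
10011
7) 10101
00100
01000
01100
11011
10011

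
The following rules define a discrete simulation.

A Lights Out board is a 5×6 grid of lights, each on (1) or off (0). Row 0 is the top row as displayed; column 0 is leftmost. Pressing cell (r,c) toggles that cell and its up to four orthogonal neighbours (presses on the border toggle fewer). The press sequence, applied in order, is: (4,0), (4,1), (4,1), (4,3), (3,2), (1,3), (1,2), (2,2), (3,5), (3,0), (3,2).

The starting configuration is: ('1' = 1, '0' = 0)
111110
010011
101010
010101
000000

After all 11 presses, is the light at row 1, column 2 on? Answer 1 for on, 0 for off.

1

[0] 111110
010011
101010
010101
000000
[1] 111110
010011
101010
110101
110000
[2] 111110
010011
101010
100101
001000
[3] 111110
010011
101010
110101
110000
[4] 111110
010011
101010
110001
111110
[5] 111110
010011
100010
101101
110110
[6] 111010
011101
100110
101101
110110
[7] 110010
000001
101110
101101
110110
[8] 110010
001001
110010
100101
110110
[9] 110010
001001
110011
100110
110111
[10] 110010
001001
010011
010110
010111
[11] 110010
001001
011011
001010
011111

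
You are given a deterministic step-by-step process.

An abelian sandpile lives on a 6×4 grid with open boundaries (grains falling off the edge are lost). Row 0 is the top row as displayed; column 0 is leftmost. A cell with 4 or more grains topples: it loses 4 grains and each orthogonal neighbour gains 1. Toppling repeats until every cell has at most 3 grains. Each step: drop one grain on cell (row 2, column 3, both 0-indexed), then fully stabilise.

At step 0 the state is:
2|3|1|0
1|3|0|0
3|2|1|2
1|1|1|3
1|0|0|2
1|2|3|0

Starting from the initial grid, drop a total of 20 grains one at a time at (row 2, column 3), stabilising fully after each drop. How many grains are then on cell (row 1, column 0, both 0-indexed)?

gen 0: 2|3|1|0
1|3|0|0
3|2|1|2
1|1|1|3
1|0|0|2
1|2|3|0
gen 1: 2|3|1|0
1|3|0|0
3|2|1|3
1|1|1|3
1|0|0|2
1|2|3|0
gen 2: 2|3|1|0
1|3|0|1
3|2|2|1
1|1|2|0
1|0|0|3
1|2|3|0
gen 3: 2|3|1|0
1|3|0|1
3|2|2|2
1|1|2|0
1|0|0|3
1|2|3|0
gen 4: 2|3|1|0
1|3|0|1
3|2|2|3
1|1|2|0
1|0|0|3
1|2|3|0
gen 5: 2|3|1|0
1|3|0|2
3|2|3|0
1|1|2|1
1|0|0|3
1|2|3|0
gen 6: 2|3|1|0
1|3|0|2
3|2|3|1
1|1|2|1
1|0|0|3
1|2|3|0
gen 7: 2|3|1|0
1|3|0|2
3|2|3|2
1|1|2|1
1|0|0|3
1|2|3|0
gen 8: 2|3|1|0
1|3|0|2
3|2|3|3
1|1|2|1
1|0|0|3
1|2|3|0
gen 9: 2|3|1|0
1|3|1|3
3|3|0|1
1|1|3|2
1|0|0|3
1|2|3|0
gen 10: 2|3|1|0
1|3|1|3
3|3|0|2
1|1|3|2
1|0|0|3
1|2|3|0
gen 11: 2|3|1|0
1|3|1|3
3|3|0|3
1|1|3|2
1|0|0|3
1|2|3|0
gen 12: 2|3|1|1
1|3|2|0
3|3|1|1
1|1|3|3
1|0|0|3
1|2|3|0
gen 13: 2|3|1|1
1|3|2|0
3|3|1|2
1|1|3|3
1|0|0|3
1|2|3|0
gen 14: 2|3|1|1
1|3|2|0
3|3|1|3
1|1|3|3
1|0|0|3
1|2|3|0
gen 15: 2|3|1|1
1|3|2|1
3|3|3|1
1|2|0|2
1|0|2|0
1|2|3|1
gen 16: 2|3|1|1
1|3|2|1
3|3|3|2
1|2|0|2
1|0|2|0
1|2|3|1
gen 17: 2|3|1|1
1|3|2|1
3|3|3|3
1|2|0|2
1|0|2|0
1|2|3|1
gen 18: 3|0|3|1
3|2|0|3
0|2|2|1
2|3|1|3
1|0|2|0
1|2|3|1
gen 19: 3|0|3|1
3|2|0|3
0|2|2|2
2|3|1|3
1|0|2|0
1|2|3|1
gen 20: 3|0|3|1
3|2|0|3
0|2|2|3
2|3|1|3
1|0|2|0
1|2|3|1

3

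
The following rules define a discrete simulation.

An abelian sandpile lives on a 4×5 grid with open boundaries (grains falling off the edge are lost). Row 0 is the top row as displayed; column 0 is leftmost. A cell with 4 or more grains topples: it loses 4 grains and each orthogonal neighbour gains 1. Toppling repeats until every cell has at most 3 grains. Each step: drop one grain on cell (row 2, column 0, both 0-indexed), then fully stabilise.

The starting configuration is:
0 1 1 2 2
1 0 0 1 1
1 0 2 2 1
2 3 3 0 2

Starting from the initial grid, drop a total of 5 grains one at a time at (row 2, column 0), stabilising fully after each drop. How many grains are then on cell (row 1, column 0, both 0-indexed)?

2

[0] 0 1 1 2 2
1 0 0 1 1
1 0 2 2 1
2 3 3 0 2
[1] 0 1 1 2 2
1 0 0 1 1
2 0 2 2 1
2 3 3 0 2
[2] 0 1 1 2 2
1 0 0 1 1
3 0 2 2 1
2 3 3 0 2
[3] 0 1 1 2 2
2 0 0 1 1
0 1 2 2 1
3 3 3 0 2
[4] 0 1 1 2 2
2 0 0 1 1
1 1 2 2 1
3 3 3 0 2
[5] 0 1 1 2 2
2 0 0 1 1
2 1 2 2 1
3 3 3 0 2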